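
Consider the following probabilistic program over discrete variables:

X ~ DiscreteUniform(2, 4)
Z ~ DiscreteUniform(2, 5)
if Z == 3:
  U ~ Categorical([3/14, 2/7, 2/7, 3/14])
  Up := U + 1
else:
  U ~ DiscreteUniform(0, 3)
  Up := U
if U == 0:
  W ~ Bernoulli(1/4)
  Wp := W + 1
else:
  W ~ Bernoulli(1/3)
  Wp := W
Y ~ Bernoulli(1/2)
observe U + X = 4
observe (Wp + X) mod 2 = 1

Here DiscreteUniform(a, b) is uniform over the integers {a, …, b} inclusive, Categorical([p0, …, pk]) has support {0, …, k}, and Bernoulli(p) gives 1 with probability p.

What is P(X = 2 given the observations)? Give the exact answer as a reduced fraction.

Enumerate traces; 24 have nonzero weight after conditioning:
  (X=2, Z=2, U=2, W=1, Y=0) weight 1/288
  (X=2, Z=2, U=2, W=1, Y=1) weight 1/288
  (X=2, Z=3, U=2, W=1, Y=0) weight 1/252
  (X=2, Z=3, U=2, W=1, Y=1) weight 1/252
  (X=2, Z=4, U=2, W=1, Y=0) weight 1/288
  (X=2, Z=4, U=2, W=1, Y=1) weight 1/288
  (X=2, Z=5, U=2, W=1, Y=0) weight 1/288
  (X=2, Z=5, U=2, W=1, Y=1) weight 1/288
  (X=3, Z=2, U=1, W=0, Y=0) weight 1/144
  (X=4, Z=2, U=0, W=0, Y=0) weight 1/128
  … 14 more
Group by X:
  weight(X=2) = 29/1008
  weight(X=3) = 29/504
  weight(X=4) = 27/448
Total weight = 29/1008 + 29/504 + 27/448 = 197/1344
P(X=2 | obs) = 29/1008 / 197/1344 = 116/591
P(X=3 | obs) = 29/504 / 197/1344 = 232/591
P(X=4 | obs) = 27/448 / 197/1344 = 81/197

P(X = 2 | obs) = 116/591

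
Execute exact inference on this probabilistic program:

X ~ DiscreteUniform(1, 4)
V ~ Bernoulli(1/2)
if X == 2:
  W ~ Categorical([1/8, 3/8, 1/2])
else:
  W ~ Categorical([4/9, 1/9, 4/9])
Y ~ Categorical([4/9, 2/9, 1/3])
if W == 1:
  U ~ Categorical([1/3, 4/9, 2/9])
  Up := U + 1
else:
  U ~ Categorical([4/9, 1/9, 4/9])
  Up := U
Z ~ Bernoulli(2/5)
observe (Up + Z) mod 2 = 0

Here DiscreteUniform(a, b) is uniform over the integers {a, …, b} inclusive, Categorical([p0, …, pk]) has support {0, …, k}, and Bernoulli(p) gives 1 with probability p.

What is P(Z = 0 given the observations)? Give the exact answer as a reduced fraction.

Enumerate traces; 216 have nonzero weight after conditioning:
  (X=1, V=0, W=0, Y=0, U=0, Z=0) weight 8/1215
  (X=1, V=0, W=0, Y=0, U=1, Z=1) weight 4/3645
  (X=1, V=0, W=0, Y=0, U=2, Z=0) weight 8/1215
  (X=1, V=0, W=0, Y=1, U=0, Z=0) weight 4/1215
  (X=1, V=0, W=0, Y=1, U=1, Z=1) weight 2/3645
  (X=1, V=0, W=0, Y=1, U=2, Z=0) weight 4/1215
  (X=1, V=0, W=0, Y=2, U=0, Z=0) weight 2/405
  (X=1, V=0, W=0, Y=2, U=1, Z=1) weight 1/1215
  … 208 more
Group by Z:
  weight(Z=0) = 35/72
  weight(Z=1) = 41/540
Total weight = 35/72 + 41/540 = 607/1080
P(Z=0 | obs) = 35/72 / 607/1080 = 525/607
P(Z=1 | obs) = 41/540 / 607/1080 = 82/607

P(Z = 0 | obs) = 525/607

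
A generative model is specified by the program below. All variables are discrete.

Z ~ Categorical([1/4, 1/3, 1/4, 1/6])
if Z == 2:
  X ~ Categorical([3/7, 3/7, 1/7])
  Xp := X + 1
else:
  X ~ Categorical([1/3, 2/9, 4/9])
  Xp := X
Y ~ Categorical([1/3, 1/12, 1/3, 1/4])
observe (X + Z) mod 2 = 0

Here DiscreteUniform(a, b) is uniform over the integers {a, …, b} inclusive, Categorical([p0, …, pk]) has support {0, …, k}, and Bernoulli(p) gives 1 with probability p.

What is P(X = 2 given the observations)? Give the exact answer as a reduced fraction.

P(X = 2 | obs) = 37/113

Enumerate traces; 24 have nonzero weight after conditioning:
  (Z=0, X=0, Y=0) weight 1/36
  (Z=0, X=0, Y=1) weight 1/144
  (Z=0, X=0, Y=2) weight 1/36
  (Z=0, X=0, Y=3) weight 1/48
  (Z=0, X=2, Y=0) weight 1/27
  (Z=0, X=2, Y=1) weight 1/108
  (Z=0, X=2, Y=2) weight 1/27
  (Z=0, X=2, Y=3) weight 1/36
  (Z=1, X=1, Y=0) weight 2/81
  … 15 more
Group by X:
  weight(X=0) = 4/21
  weight(X=1) = 1/9
  weight(X=2) = 37/252
Total weight = 4/21 + 1/9 + 37/252 = 113/252
P(X=0 | obs) = 4/21 / 113/252 = 48/113
P(X=1 | obs) = 1/9 / 113/252 = 28/113
P(X=2 | obs) = 37/252 / 113/252 = 37/113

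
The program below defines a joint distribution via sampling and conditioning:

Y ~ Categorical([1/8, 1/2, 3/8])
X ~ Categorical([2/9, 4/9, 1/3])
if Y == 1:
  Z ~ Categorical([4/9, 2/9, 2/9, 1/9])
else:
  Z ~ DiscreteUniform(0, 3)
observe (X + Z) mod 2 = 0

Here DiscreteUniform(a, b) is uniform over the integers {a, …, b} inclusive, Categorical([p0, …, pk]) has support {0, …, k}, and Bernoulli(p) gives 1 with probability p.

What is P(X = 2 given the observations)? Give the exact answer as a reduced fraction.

Enumerate traces; 18 have nonzero weight after conditioning:
  (Y=0, X=0, Z=0) weight 1/144
  (Y=0, X=0, Z=2) weight 1/144
  (Y=0, X=1, Z=1) weight 1/72
  (Y=0, X=1, Z=3) weight 1/72
  (Y=0, X=2, Z=0) weight 1/96
  (Y=0, X=2, Z=2) weight 1/96
  (Y=1, X=0, Z=0) weight 4/81
  (Y=1, X=0, Z=2) weight 2/81
  … 10 more
Group by X:
  weight(X=0) = 7/54
  weight(X=1) = 5/27
  weight(X=2) = 7/36
Total weight = 7/54 + 5/27 + 7/36 = 55/108
P(X=0 | obs) = 7/54 / 55/108 = 14/55
P(X=1 | obs) = 5/27 / 55/108 = 4/11
P(X=2 | obs) = 7/36 / 55/108 = 21/55

P(X = 2 | obs) = 21/55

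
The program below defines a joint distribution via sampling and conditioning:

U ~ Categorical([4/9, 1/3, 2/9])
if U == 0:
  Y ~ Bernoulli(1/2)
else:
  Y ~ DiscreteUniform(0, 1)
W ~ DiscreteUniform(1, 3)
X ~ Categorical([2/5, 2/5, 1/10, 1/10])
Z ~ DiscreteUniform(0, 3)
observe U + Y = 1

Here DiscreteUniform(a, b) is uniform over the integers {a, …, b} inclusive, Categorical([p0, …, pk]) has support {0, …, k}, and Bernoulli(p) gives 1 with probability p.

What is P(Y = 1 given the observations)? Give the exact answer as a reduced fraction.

Enumerate traces; 96 have nonzero weight after conditioning:
  (U=0, Y=1, W=1, X=0, Z=0) weight 1/135
  (U=0, Y=1, W=1, X=0, Z=1) weight 1/135
  (U=0, Y=1, W=1, X=0, Z=2) weight 1/135
  (U=0, Y=1, W=1, X=0, Z=3) weight 1/135
  (U=0, Y=1, W=1, X=1, Z=0) weight 1/135
  (U=0, Y=1, W=1, X=1, Z=1) weight 1/135
  (U=0, Y=1, W=1, X=1, Z=2) weight 1/135
  (U=0, Y=1, W=1, X=1, Z=3) weight 1/135
  (U=1, Y=0, W=1, X=0, Z=0) weight 1/180
  … 87 more
Group by Y:
  weight(Y=0) = 1/6
  weight(Y=1) = 2/9
Total weight = 1/6 + 2/9 = 7/18
P(Y=0 | obs) = 1/6 / 7/18 = 3/7
P(Y=1 | obs) = 2/9 / 7/18 = 4/7

P(Y = 1 | obs) = 4/7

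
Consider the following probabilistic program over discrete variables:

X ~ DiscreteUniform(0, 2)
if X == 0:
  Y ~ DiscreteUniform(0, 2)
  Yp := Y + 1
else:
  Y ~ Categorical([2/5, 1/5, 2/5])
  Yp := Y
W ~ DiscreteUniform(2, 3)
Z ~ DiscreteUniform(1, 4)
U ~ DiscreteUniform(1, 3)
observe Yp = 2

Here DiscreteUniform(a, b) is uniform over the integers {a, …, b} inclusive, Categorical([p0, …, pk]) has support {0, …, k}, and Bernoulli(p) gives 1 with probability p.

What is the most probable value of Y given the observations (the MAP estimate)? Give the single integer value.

Enumerate traces; 72 have nonzero weight after conditioning:
  (X=0, Y=1, W=2, Z=1, U=1) weight 1/216
  (X=0, Y=1, W=2, Z=1, U=2) weight 1/216
  (X=0, Y=1, W=2, Z=1, U=3) weight 1/216
  (X=0, Y=1, W=2, Z=2, U=1) weight 1/216
  (X=0, Y=1, W=2, Z=2, U=2) weight 1/216
  (X=0, Y=1, W=2, Z=2, U=3) weight 1/216
  (X=0, Y=1, W=2, Z=3, U=1) weight 1/216
  (X=0, Y=1, W=2, Z=3, U=2) weight 1/216
  (X=1, Y=2, W=2, Z=1, U=1) weight 1/180
  … 63 more
Group by Y:
  weight(Y=1) = 1/9
  weight(Y=2) = 4/15
Total weight = 1/9 + 4/15 = 17/45
P(Y=1 | obs) = 1/9 / 17/45 = 5/17
P(Y=2 | obs) = 4/15 / 17/45 = 12/17
argmax = 2

argmax_v P(Y = v | obs) = 2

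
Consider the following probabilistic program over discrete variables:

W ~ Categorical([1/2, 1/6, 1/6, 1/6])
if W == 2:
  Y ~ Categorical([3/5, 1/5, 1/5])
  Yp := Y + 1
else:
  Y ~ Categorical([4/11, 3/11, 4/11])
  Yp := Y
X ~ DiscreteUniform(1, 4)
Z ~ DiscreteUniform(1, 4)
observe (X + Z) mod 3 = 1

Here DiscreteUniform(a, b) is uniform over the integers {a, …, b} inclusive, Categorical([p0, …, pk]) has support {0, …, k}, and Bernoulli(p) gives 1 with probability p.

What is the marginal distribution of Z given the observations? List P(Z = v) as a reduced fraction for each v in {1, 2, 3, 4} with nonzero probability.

P(Z=1) = 1/5, P(Z=2) = 1/5, P(Z=3) = 2/5, P(Z=4) = 1/5

Enumerate traces; 60 have nonzero weight after conditioning:
  (W=0, Y=0, X=1, Z=3) weight 1/88
  (W=0, Y=0, X=2, Z=2) weight 1/88
  (W=0, Y=0, X=3, Z=1) weight 1/88
  (W=0, Y=0, X=3, Z=4) weight 1/88
  (W=0, Y=0, X=4, Z=3) weight 1/88
  (W=0, Y=1, X=1, Z=3) weight 3/352
  (W=0, Y=1, X=2, Z=2) weight 3/352
  (W=0, Y=1, X=3, Z=1) weight 3/352
  … 52 more
Group by Z:
  weight(Z=1) = 1/16
  weight(Z=2) = 1/16
  weight(Z=3) = 1/8
  weight(Z=4) = 1/16
Total weight = 1/16 + 1/16 + 1/8 + 1/16 = 5/16
P(Z=1 | obs) = 1/16 / 5/16 = 1/5
P(Z=2 | obs) = 1/16 / 5/16 = 1/5
P(Z=3 | obs) = 1/8 / 5/16 = 2/5
P(Z=4 | obs) = 1/16 / 5/16 = 1/5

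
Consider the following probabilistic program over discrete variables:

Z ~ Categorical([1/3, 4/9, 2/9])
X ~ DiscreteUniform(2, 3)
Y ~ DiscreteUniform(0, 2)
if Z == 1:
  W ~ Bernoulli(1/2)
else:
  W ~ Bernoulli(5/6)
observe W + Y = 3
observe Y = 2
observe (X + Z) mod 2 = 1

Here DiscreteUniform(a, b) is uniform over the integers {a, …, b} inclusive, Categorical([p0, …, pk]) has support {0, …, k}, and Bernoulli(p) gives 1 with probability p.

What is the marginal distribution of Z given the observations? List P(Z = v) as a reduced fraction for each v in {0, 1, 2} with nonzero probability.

Enumerate traces; 3 have nonzero weight after conditioning:
  (Z=0, X=3, Y=2, W=1) weight 5/108
  (Z=1, X=2, Y=2, W=1) weight 1/27
  (Z=2, X=3, Y=2, W=1) weight 5/162
Group by Z:
  weight(Z=0) = 5/108
  weight(Z=1) = 1/27
  weight(Z=2) = 5/162
Total weight = 5/108 + 1/27 + 5/162 = 37/324
P(Z=0 | obs) = 5/108 / 37/324 = 15/37
P(Z=1 | obs) = 1/27 / 37/324 = 12/37
P(Z=2 | obs) = 5/162 / 37/324 = 10/37

P(Z=0) = 15/37, P(Z=1) = 12/37, P(Z=2) = 10/37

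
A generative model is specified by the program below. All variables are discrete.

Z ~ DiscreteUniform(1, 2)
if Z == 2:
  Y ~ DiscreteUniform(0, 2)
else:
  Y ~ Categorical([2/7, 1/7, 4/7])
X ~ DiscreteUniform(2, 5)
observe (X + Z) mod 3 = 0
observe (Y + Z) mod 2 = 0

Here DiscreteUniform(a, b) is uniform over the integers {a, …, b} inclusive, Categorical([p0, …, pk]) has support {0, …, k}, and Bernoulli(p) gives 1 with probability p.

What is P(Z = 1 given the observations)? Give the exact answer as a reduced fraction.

P(Z = 1 | obs) = 3/10

Enumerate traces; 4 have nonzero weight after conditioning:
  (Z=1, Y=1, X=2) weight 1/56
  (Z=1, Y=1, X=5) weight 1/56
  (Z=2, Y=0, X=4) weight 1/24
  (Z=2, Y=2, X=4) weight 1/24
Group by Z:
  weight(Z=1) = 1/28
  weight(Z=2) = 1/12
Total weight = 1/28 + 1/12 = 5/42
P(Z=1 | obs) = 1/28 / 5/42 = 3/10
P(Z=2 | obs) = 1/12 / 5/42 = 7/10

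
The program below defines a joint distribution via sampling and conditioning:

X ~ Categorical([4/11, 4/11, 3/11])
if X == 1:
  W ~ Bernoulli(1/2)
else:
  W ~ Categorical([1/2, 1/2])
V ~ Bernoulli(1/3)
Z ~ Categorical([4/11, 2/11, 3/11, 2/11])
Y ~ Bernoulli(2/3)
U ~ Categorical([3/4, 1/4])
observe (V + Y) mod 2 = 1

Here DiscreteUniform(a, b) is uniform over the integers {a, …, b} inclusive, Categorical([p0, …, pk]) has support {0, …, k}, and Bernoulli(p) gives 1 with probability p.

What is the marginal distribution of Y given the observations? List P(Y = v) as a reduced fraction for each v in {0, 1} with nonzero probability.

P(Y=0) = 1/5, P(Y=1) = 4/5

Enumerate traces; 96 have nonzero weight after conditioning:
  (X=0, W=0, V=0, Z=0, Y=1, U=0) weight 8/363
  (X=0, W=0, V=0, Z=0, Y=1, U=1) weight 8/1089
  (X=0, W=0, V=0, Z=1, Y=1, U=0) weight 4/363
  (X=0, W=0, V=0, Z=1, Y=1, U=1) weight 4/1089
  (X=0, W=0, V=0, Z=2, Y=1, U=0) weight 2/121
  (X=0, W=0, V=0, Z=2, Y=1, U=1) weight 2/363
  (X=0, W=0, V=0, Z=3, Y=1, U=0) weight 4/363
  (X=0, W=0, V=0, Z=3, Y=1, U=1) weight 4/1089
  (X=0, W=0, V=1, Z=0, Y=0, U=0) weight 2/363
  … 87 more
Group by Y:
  weight(Y=0) = 1/9
  weight(Y=1) = 4/9
Total weight = 1/9 + 4/9 = 5/9
P(Y=0 | obs) = 1/9 / 5/9 = 1/5
P(Y=1 | obs) = 4/9 / 5/9 = 4/5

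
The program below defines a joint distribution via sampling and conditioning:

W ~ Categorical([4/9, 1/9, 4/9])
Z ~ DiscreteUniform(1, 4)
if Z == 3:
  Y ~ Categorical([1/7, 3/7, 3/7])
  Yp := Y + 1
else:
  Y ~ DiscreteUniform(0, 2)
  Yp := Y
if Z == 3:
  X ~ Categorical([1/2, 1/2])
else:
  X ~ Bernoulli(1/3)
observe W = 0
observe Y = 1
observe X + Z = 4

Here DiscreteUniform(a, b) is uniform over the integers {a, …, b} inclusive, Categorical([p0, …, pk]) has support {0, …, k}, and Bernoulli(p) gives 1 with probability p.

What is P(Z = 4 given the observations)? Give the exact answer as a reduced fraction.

Enumerate traces; 2 have nonzero weight after conditioning:
  (W=0, Z=3, Y=1, X=1) weight 1/42
  (W=0, Z=4, Y=1, X=0) weight 2/81
Group by Z:
  weight(Z=3) = 1/42
  weight(Z=4) = 2/81
Total weight = 1/42 + 2/81 = 55/1134
P(Z=3 | obs) = 1/42 / 55/1134 = 27/55
P(Z=4 | obs) = 2/81 / 55/1134 = 28/55

P(Z = 4 | obs) = 28/55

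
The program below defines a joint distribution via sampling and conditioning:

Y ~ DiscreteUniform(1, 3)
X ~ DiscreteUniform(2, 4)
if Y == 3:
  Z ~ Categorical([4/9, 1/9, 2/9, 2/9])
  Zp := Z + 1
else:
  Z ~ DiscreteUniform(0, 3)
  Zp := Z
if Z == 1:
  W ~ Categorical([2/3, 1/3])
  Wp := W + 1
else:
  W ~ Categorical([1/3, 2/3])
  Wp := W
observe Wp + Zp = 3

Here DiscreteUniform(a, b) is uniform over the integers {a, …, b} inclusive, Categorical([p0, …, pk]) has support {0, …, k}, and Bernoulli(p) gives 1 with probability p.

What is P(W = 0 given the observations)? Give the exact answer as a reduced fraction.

P(W = 0 | obs) = 17/44

Enumerate traces; 24 have nonzero weight after conditioning:
  (Y=1, X=2, Z=1, W=1) weight 1/108
  (Y=1, X=2, Z=2, W=1) weight 1/54
  (Y=1, X=2, Z=3, W=0) weight 1/108
  (Y=1, X=3, Z=1, W=1) weight 1/108
  (Y=1, X=3, Z=2, W=1) weight 1/54
  (Y=1, X=3, Z=3, W=0) weight 1/108
  (Y=1, X=4, Z=1, W=1) weight 1/108
  (Y=1, X=4, Z=2, W=1) weight 1/54
  … 16 more
Group by W:
  weight(W=0) = 17/162
  weight(W=1) = 1/6
Total weight = 17/162 + 1/6 = 22/81
P(W=0 | obs) = 17/162 / 22/81 = 17/44
P(W=1 | obs) = 1/6 / 22/81 = 27/44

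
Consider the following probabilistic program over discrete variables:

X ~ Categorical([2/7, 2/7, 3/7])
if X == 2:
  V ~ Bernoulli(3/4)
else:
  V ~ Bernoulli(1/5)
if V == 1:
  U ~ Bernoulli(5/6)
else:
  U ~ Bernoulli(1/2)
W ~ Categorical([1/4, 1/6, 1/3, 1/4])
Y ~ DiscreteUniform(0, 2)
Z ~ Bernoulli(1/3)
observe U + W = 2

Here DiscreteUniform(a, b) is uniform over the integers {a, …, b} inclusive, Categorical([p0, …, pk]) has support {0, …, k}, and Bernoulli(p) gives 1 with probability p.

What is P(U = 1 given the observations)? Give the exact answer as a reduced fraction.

P(U = 1 | obs) = 271/569

Enumerate traces; 72 have nonzero weight after conditioning:
  (X=0, V=0, U=0, W=2, Y=0, Z=0) weight 8/945
  (X=0, V=0, U=0, W=2, Y=0, Z=1) weight 4/945
  (X=0, V=0, U=0, W=2, Y=1, Z=0) weight 8/945
  (X=0, V=0, U=0, W=2, Y=1, Z=1) weight 4/945
  (X=0, V=0, U=0, W=2, Y=2, Z=0) weight 8/945
  (X=0, V=0, U=0, W=2, Y=2, Z=1) weight 4/945
  (X=0, V=0, U=1, W=1, Y=0, Z=0) weight 4/945
  (X=0, V=0, U=1, W=1, Y=0, Z=1) weight 2/945
  … 64 more
Group by U:
  weight(U=0) = 149/1260
  weight(U=1) = 271/2520
Total weight = 149/1260 + 271/2520 = 569/2520
P(U=0 | obs) = 149/1260 / 569/2520 = 298/569
P(U=1 | obs) = 271/2520 / 569/2520 = 271/569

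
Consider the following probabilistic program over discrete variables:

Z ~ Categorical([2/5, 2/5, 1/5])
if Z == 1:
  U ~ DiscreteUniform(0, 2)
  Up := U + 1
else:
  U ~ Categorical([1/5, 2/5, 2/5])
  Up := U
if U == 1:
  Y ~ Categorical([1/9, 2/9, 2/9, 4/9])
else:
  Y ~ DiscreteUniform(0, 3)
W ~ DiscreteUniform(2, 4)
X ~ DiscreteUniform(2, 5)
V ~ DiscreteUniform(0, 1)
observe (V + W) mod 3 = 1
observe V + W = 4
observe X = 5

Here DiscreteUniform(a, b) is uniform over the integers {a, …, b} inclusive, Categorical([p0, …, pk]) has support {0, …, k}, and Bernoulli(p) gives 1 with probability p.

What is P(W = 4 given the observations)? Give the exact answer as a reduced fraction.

P(W = 4 | obs) = 1/2

Enumerate traces; 72 have nonzero weight after conditioning:
  (Z=0, U=0, Y=0, W=3, X=5, V=1) weight 1/1200
  (Z=0, U=0, Y=0, W=4, X=5, V=0) weight 1/1200
  (Z=0, U=0, Y=1, W=3, X=5, V=1) weight 1/1200
  (Z=0, U=0, Y=1, W=4, X=5, V=0) weight 1/1200
  (Z=0, U=0, Y=2, W=3, X=5, V=1) weight 1/1200
  (Z=0, U=0, Y=2, W=4, X=5, V=0) weight 1/1200
  (Z=0, U=0, Y=3, W=3, X=5, V=1) weight 1/1200
  (Z=0, U=0, Y=3, W=4, X=5, V=0) weight 1/1200
  … 64 more
Group by W:
  weight(W=3) = 1/24
  weight(W=4) = 1/24
Total weight = 1/24 + 1/24 = 1/12
P(W=3 | obs) = 1/24 / 1/12 = 1/2
P(W=4 | obs) = 1/24 / 1/12 = 1/2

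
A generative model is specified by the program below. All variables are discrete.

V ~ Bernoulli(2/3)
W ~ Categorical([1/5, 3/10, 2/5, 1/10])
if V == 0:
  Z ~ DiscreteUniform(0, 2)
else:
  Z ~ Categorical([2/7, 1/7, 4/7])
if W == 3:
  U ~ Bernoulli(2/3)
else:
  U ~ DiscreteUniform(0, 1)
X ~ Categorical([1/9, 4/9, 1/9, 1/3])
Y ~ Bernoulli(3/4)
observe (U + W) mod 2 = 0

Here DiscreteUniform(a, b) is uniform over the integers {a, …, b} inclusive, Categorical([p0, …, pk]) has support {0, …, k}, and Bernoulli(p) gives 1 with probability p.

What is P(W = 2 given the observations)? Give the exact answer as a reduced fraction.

Enumerate traces; 192 have nonzero weight after conditioning:
  (V=0, W=0, Z=0, U=0, X=0, Y=0) weight 1/3240
  (V=0, W=0, Z=0, U=0, X=0, Y=1) weight 1/1080
  (V=0, W=0, Z=0, U=0, X=1, Y=0) weight 1/810
  (V=0, W=0, Z=0, U=0, X=1, Y=1) weight 1/270
  (V=0, W=0, Z=0, U=0, X=2, Y=0) weight 1/3240
  (V=0, W=0, Z=0, U=0, X=2, Y=1) weight 1/1080
  (V=0, W=0, Z=0, U=0, X=3, Y=0) weight 1/1080
  (V=0, W=0, Z=0, U=0, X=3, Y=1) weight 1/360
  (V=0, W=1, Z=0, U=1, X=0, Y=0) weight 1/2160
  (V=0, W=2, Z=0, U=0, X=0, Y=0) weight 1/1620
  … 182 more
Group by W:
  weight(W=0) = 1/10
  weight(W=1) = 3/20
  weight(W=2) = 1/5
  weight(W=3) = 1/15
Total weight = 1/10 + 3/20 + 1/5 + 1/15 = 31/60
P(W=0 | obs) = 1/10 / 31/60 = 6/31
P(W=1 | obs) = 3/20 / 31/60 = 9/31
P(W=2 | obs) = 1/5 / 31/60 = 12/31
P(W=3 | obs) = 1/15 / 31/60 = 4/31

P(W = 2 | obs) = 12/31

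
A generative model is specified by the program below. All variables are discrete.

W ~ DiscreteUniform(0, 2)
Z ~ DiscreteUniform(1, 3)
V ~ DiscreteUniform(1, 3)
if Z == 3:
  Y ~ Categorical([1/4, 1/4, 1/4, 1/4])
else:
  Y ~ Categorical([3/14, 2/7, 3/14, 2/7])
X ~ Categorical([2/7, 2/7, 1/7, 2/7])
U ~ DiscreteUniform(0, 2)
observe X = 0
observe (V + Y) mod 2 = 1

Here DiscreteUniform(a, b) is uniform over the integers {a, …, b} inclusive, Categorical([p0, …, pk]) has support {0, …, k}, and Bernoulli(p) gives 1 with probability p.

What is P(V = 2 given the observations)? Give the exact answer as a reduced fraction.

P(V = 2 | obs) = 23/61

Enumerate traces; 162 have nonzero weight after conditioning:
  (W=0, Z=1, V=1, Y=0, X=0, U=0) weight 1/1323
  (W=0, Z=1, V=1, Y=0, X=0, U=1) weight 1/1323
  (W=0, Z=1, V=1, Y=0, X=0, U=2) weight 1/1323
  (W=0, Z=1, V=1, Y=2, X=0, U=0) weight 1/1323
  (W=0, Z=1, V=1, Y=2, X=0, U=1) weight 1/1323
  (W=0, Z=1, V=1, Y=2, X=0, U=2) weight 1/1323
  (W=0, Z=1, V=2, Y=1, X=0, U=0) weight 4/3969
  (W=0, Z=1, V=2, Y=1, X=0, U=1) weight 4/3969
  (W=0, Z=1, V=3, Y=0, X=0, U=0) weight 1/1323
  … 153 more
Group by V:
  weight(V=1) = 19/441
  weight(V=2) = 23/441
  weight(V=3) = 19/441
Total weight = 19/441 + 23/441 + 19/441 = 61/441
P(V=1 | obs) = 19/441 / 61/441 = 19/61
P(V=2 | obs) = 23/441 / 61/441 = 23/61
P(V=3 | obs) = 19/441 / 61/441 = 19/61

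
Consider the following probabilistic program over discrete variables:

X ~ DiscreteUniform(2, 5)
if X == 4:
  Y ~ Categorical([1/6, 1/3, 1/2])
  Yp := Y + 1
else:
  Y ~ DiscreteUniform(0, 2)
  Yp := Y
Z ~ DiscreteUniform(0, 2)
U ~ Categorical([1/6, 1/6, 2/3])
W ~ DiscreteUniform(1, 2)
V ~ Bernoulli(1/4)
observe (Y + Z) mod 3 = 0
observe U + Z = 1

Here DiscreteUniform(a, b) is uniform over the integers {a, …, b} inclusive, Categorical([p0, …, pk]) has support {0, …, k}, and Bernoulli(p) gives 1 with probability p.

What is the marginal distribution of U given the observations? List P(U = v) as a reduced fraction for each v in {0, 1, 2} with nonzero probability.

P(U=0) = 9/16, P(U=1) = 7/16

Enumerate traces; 32 have nonzero weight after conditioning:
  (X=2, Y=0, Z=0, U=1, W=1, V=0) weight 1/576
  (X=2, Y=0, Z=0, U=1, W=1, V=1) weight 1/1728
  (X=2, Y=0, Z=0, U=1, W=2, V=0) weight 1/576
  (X=2, Y=0, Z=0, U=1, W=2, V=1) weight 1/1728
  (X=2, Y=2, Z=1, U=0, W=1, V=0) weight 1/576
  (X=2, Y=2, Z=1, U=0, W=1, V=1) weight 1/1728
  (X=2, Y=2, Z=1, U=0, W=2, V=0) weight 1/576
  (X=2, Y=2, Z=1, U=0, W=2, V=1) weight 1/1728
  … 24 more
Group by U:
  weight(U=0) = 1/48
  weight(U=1) = 7/432
Total weight = 1/48 + 7/432 = 1/27
P(U=0 | obs) = 1/48 / 1/27 = 9/16
P(U=1 | obs) = 7/432 / 1/27 = 7/16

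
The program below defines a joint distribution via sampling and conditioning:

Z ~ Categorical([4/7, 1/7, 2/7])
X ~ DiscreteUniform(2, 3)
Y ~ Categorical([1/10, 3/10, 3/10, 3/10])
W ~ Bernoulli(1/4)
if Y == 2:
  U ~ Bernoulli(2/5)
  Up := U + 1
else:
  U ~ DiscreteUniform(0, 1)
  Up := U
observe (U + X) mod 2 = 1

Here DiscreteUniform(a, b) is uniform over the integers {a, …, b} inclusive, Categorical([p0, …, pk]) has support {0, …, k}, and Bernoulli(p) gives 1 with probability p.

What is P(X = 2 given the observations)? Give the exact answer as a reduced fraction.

Enumerate traces; 48 have nonzero weight after conditioning:
  (Z=0, X=2, Y=0, W=0, U=1) weight 3/280
  (Z=0, X=2, Y=0, W=1, U=1) weight 1/280
  (Z=0, X=2, Y=1, W=0, U=1) weight 9/280
  (Z=0, X=2, Y=1, W=1, U=1) weight 3/280
  (Z=0, X=2, Y=2, W=0, U=1) weight 9/350
  (Z=0, X=2, Y=2, W=1, U=1) weight 3/350
  (Z=0, X=2, Y=3, W=0, U=1) weight 9/280
  (Z=0, X=2, Y=3, W=1, U=1) weight 3/280
  (Z=0, X=3, Y=0, W=0, U=0) weight 3/280
  … 39 more
Group by X:
  weight(X=2) = 47/200
  weight(X=3) = 53/200
Total weight = 47/200 + 53/200 = 1/2
P(X=2 | obs) = 47/200 / 1/2 = 47/100
P(X=3 | obs) = 53/200 / 1/2 = 53/100

P(X = 2 | obs) = 47/100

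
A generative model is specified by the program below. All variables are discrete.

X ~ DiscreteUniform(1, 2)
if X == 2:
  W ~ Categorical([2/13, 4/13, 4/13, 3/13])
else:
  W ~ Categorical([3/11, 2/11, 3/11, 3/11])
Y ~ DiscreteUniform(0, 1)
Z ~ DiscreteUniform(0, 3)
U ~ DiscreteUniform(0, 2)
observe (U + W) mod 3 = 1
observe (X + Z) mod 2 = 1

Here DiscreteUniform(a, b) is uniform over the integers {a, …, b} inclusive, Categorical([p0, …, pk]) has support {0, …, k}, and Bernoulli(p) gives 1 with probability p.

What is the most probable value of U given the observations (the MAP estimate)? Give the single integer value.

Enumerate traces; 32 have nonzero weight after conditioning:
  (X=1, W=0, Y=0, Z=0, U=1) weight 1/176
  (X=1, W=0, Y=0, Z=2, U=1) weight 1/176
  (X=1, W=0, Y=1, Z=0, U=1) weight 1/176
  (X=1, W=0, Y=1, Z=2, U=1) weight 1/176
  (X=1, W=1, Y=0, Z=0, U=0) weight 1/264
  (X=1, W=1, Y=0, Z=2, U=0) weight 1/264
  (X=1, W=1, Y=1, Z=0, U=0) weight 1/264
  (X=1, W=1, Y=1, Z=2, U=0) weight 1/264
  (X=1, W=2, Y=0, Z=0, U=2) weight 1/176
  … 23 more
Group by U:
  weight(U=0) = 35/858
  weight(U=1) = 133/1716
  weight(U=2) = 83/1716
Total weight = 35/858 + 133/1716 + 83/1716 = 1/6
P(U=0 | obs) = 35/858 / 1/6 = 35/143
P(U=1 | obs) = 133/1716 / 1/6 = 133/286
P(U=2 | obs) = 83/1716 / 1/6 = 83/286
argmax = 1

argmax_v P(U = v | obs) = 1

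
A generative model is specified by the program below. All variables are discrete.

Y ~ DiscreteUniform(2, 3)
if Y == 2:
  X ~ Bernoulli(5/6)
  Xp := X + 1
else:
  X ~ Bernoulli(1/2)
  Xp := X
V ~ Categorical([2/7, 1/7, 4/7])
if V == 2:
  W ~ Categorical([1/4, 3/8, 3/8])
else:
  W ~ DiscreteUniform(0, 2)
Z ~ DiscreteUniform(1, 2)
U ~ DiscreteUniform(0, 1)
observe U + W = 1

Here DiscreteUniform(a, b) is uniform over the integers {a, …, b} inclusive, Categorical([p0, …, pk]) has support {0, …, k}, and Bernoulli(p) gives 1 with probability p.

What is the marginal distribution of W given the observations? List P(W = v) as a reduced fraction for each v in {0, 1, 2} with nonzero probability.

Enumerate traces; 48 have nonzero weight after conditioning:
  (Y=2, X=0, V=0, W=0, Z=1, U=1) weight 1/504
  (Y=2, X=0, V=0, W=0, Z=2, U=1) weight 1/504
  (Y=2, X=0, V=0, W=1, Z=1, U=0) weight 1/504
  (Y=2, X=0, V=0, W=1, Z=2, U=0) weight 1/504
  (Y=2, X=0, V=1, W=0, Z=1, U=1) weight 1/1008
  (Y=2, X=0, V=1, W=0, Z=2, U=1) weight 1/1008
  (Y=2, X=0, V=1, W=1, Z=1, U=0) weight 1/1008
  (Y=2, X=0, V=1, W=1, Z=2, U=0) weight 1/1008
  … 40 more
Group by W:
  weight(W=0) = 1/7
  weight(W=1) = 5/28
Total weight = 1/7 + 5/28 = 9/28
P(W=0 | obs) = 1/7 / 9/28 = 4/9
P(W=1 | obs) = 5/28 / 9/28 = 5/9

P(W=0) = 4/9, P(W=1) = 5/9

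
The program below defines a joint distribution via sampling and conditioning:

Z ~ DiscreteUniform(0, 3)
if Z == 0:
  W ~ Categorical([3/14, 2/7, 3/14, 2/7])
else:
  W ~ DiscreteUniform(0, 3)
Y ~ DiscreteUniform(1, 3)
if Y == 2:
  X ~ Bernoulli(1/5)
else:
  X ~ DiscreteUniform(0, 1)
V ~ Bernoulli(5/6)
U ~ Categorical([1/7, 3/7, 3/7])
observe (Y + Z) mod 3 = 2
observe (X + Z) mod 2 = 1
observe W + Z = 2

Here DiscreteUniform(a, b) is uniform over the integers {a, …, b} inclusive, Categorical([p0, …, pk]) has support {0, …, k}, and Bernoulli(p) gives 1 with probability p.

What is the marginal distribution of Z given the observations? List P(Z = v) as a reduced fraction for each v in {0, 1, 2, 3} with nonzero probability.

P(Z=0) = 6/41, P(Z=1) = 35/82, P(Z=2) = 35/82

Enumerate traces; 18 have nonzero weight after conditioning:
  (Z=0, W=2, Y=2, X=1, V=0, U=0) weight 1/11760
  (Z=0, W=2, Y=2, X=1, V=0, U=1) weight 1/3920
  (Z=0, W=2, Y=2, X=1, V=0, U=2) weight 1/3920
  (Z=0, W=2, Y=2, X=1, V=1, U=0) weight 1/2352
  (Z=0, W=2, Y=2, X=1, V=1, U=1) weight 1/784
  (Z=0, W=2, Y=2, X=1, V=1, U=2) weight 1/784
  (Z=1, W=1, Y=1, X=0, V=0, U=0) weight 1/4032
  (Z=1, W=1, Y=1, X=0, V=0, U=1) weight 1/1344
  (Z=2, W=0, Y=3, X=1, V=0, U=0) weight 1/4032
  … 9 more
Group by Z:
  weight(Z=0) = 1/280
  weight(Z=1) = 1/96
  weight(Z=2) = 1/96
Total weight = 1/280 + 1/96 + 1/96 = 41/1680
P(Z=0 | obs) = 1/280 / 41/1680 = 6/41
P(Z=1 | obs) = 1/96 / 41/1680 = 35/82
P(Z=2 | obs) = 1/96 / 41/1680 = 35/82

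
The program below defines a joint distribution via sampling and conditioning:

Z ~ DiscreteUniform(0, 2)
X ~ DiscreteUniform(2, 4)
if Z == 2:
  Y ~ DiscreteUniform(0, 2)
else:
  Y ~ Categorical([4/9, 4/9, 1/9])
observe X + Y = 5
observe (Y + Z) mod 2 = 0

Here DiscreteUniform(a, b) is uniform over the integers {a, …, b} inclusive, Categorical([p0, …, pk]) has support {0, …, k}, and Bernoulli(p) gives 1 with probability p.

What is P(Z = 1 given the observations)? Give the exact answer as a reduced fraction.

P(Z = 1 | obs) = 1/2

Enumerate traces; 3 have nonzero weight after conditioning:
  (Z=0, X=3, Y=2) weight 1/81
  (Z=1, X=4, Y=1) weight 4/81
  (Z=2, X=3, Y=2) weight 1/27
Group by Z:
  weight(Z=0) = 1/81
  weight(Z=1) = 4/81
  weight(Z=2) = 1/27
Total weight = 1/81 + 4/81 + 1/27 = 8/81
P(Z=0 | obs) = 1/81 / 8/81 = 1/8
P(Z=1 | obs) = 4/81 / 8/81 = 1/2
P(Z=2 | obs) = 1/27 / 8/81 = 3/8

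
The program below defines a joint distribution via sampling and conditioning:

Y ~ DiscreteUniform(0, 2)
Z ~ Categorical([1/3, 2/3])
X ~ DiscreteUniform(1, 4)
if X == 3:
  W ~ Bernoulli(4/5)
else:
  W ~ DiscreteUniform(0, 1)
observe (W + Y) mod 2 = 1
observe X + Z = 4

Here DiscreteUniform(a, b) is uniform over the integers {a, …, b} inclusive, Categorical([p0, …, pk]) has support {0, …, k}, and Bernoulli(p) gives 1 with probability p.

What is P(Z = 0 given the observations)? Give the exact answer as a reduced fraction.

P(Z = 0 | obs) = 5/17

Enumerate traces; 6 have nonzero weight after conditioning:
  (Y=0, Z=0, X=4, W=1) weight 1/72
  (Y=0, Z=1, X=3, W=1) weight 2/45
  (Y=1, Z=0, X=4, W=0) weight 1/72
  (Y=1, Z=1, X=3, W=0) weight 1/90
  (Y=2, Z=0, X=4, W=1) weight 1/72
  (Y=2, Z=1, X=3, W=1) weight 2/45
Group by Z:
  weight(Z=0) = 1/24
  weight(Z=1) = 1/10
Total weight = 1/24 + 1/10 = 17/120
P(Z=0 | obs) = 1/24 / 17/120 = 5/17
P(Z=1 | obs) = 1/10 / 17/120 = 12/17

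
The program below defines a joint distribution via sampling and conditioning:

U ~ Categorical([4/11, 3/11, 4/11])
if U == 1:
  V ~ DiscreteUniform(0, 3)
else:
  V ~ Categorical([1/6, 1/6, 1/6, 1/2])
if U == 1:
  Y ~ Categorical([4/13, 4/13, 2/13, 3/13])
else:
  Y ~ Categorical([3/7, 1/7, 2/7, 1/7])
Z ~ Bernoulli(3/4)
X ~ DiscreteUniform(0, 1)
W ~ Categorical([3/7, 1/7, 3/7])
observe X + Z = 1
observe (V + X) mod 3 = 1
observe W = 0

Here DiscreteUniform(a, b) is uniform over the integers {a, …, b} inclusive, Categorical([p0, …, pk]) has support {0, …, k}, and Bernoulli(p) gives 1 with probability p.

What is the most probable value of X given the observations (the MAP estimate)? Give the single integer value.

Enumerate traces; 36 have nonzero weight after conditioning:
  (U=0, V=0, Y=0, Z=0, X=1, W=0) weight 3/2156
  (U=0, V=0, Y=1, Z=0, X=1, W=0) weight 1/2156
  (U=0, V=0, Y=2, Z=0, X=1, W=0) weight 1/1078
  (U=0, V=0, Y=3, Z=0, X=1, W=0) weight 1/2156
  (U=0, V=1, Y=0, Z=1, X=0, W=0) weight 9/2156
  (U=0, V=1, Y=1, Z=1, X=0, W=0) weight 3/2156
  (U=0, V=1, Y=2, Z=1, X=0, W=0) weight 3/1078
  (U=0, V=1, Y=3, Z=1, X=0, W=0) weight 3/2156
  … 28 more
Group by X:
  weight(X=0) = 75/2464
  weight(X=1) = 41/1232
Total weight = 75/2464 + 41/1232 = 157/2464
P(X=0 | obs) = 75/2464 / 157/2464 = 75/157
P(X=1 | obs) = 41/1232 / 157/2464 = 82/157
argmax = 1

argmax_v P(X = v | obs) = 1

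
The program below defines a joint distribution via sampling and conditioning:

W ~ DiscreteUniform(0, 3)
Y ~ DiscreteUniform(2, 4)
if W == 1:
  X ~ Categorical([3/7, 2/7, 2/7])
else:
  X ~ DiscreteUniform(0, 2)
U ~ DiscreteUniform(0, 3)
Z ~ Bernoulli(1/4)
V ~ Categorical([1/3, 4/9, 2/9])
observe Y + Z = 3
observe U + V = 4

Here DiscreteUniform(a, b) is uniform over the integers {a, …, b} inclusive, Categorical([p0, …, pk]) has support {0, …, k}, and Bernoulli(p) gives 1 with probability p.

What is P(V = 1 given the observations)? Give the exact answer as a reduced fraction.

P(V = 1 | obs) = 2/3

Enumerate traces; 48 have nonzero weight after conditioning:
  (W=0, Y=2, X=0, U=2, Z=1, V=2) weight 1/2592
  (W=0, Y=2, X=0, U=3, Z=1, V=1) weight 1/1296
  (W=0, Y=2, X=1, U=2, Z=1, V=2) weight 1/2592
  (W=0, Y=2, X=1, U=3, Z=1, V=1) weight 1/1296
  (W=0, Y=2, X=2, U=2, Z=1, V=2) weight 1/2592
  (W=0, Y=2, X=2, U=3, Z=1, V=1) weight 1/1296
  (W=0, Y=3, X=0, U=2, Z=0, V=2) weight 1/864
  (W=0, Y=3, X=0, U=3, Z=0, V=1) weight 1/432
  … 40 more
Group by V:
  weight(V=1) = 1/27
  weight(V=2) = 1/54
Total weight = 1/27 + 1/54 = 1/18
P(V=1 | obs) = 1/27 / 1/18 = 2/3
P(V=2 | obs) = 1/54 / 1/18 = 1/3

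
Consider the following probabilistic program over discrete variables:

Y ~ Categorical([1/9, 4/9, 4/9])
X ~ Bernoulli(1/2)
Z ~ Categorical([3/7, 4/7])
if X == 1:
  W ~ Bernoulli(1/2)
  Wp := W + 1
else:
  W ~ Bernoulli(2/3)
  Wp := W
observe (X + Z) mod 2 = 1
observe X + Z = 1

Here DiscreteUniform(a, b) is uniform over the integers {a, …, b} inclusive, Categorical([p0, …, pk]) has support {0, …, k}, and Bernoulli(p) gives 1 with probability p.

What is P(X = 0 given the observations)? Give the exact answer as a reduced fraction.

Enumerate traces; 12 have nonzero weight after conditioning:
  (Y=0, X=0, Z=1, W=0) weight 2/189
  (Y=0, X=0, Z=1, W=1) weight 4/189
  (Y=0, X=1, Z=0, W=0) weight 1/84
  (Y=0, X=1, Z=0, W=1) weight 1/84
  (Y=1, X=0, Z=1, W=0) weight 8/189
  (Y=1, X=0, Z=1, W=1) weight 16/189
  (Y=1, X=1, Z=0, W=0) weight 1/21
  (Y=1, X=1, Z=0, W=1) weight 1/21
  … 4 more
Group by X:
  weight(X=0) = 2/7
  weight(X=1) = 3/14
Total weight = 2/7 + 3/14 = 1/2
P(X=0 | obs) = 2/7 / 1/2 = 4/7
P(X=1 | obs) = 3/14 / 1/2 = 3/7

P(X = 0 | obs) = 4/7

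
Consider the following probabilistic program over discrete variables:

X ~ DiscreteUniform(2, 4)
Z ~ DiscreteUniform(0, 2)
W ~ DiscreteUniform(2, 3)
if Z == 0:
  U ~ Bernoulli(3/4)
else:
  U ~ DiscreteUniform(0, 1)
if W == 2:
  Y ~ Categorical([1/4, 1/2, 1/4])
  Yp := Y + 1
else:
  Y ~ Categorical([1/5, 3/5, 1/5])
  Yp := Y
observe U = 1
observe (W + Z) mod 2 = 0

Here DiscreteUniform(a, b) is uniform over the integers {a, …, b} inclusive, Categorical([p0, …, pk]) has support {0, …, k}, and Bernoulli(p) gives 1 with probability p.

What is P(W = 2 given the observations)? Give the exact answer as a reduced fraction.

Enumerate traces; 27 have nonzero weight after conditioning:
  (X=2, Z=0, W=2, U=1, Y=0) weight 1/96
  (X=2, Z=0, W=2, U=1, Y=1) weight 1/48
  (X=2, Z=0, W=2, U=1, Y=2) weight 1/96
  (X=2, Z=1, W=3, U=1, Y=0) weight 1/180
  (X=2, Z=1, W=3, U=1, Y=1) weight 1/60
  (X=2, Z=1, W=3, U=1, Y=2) weight 1/180
  (X=2, Z=2, W=2, U=1, Y=0) weight 1/144
  (X=2, Z=2, W=2, U=1, Y=1) weight 1/72
  … 19 more
Group by W:
  weight(W=2) = 5/24
  weight(W=3) = 1/12
Total weight = 5/24 + 1/12 = 7/24
P(W=2 | obs) = 5/24 / 7/24 = 5/7
P(W=3 | obs) = 1/12 / 7/24 = 2/7

P(W = 2 | obs) = 5/7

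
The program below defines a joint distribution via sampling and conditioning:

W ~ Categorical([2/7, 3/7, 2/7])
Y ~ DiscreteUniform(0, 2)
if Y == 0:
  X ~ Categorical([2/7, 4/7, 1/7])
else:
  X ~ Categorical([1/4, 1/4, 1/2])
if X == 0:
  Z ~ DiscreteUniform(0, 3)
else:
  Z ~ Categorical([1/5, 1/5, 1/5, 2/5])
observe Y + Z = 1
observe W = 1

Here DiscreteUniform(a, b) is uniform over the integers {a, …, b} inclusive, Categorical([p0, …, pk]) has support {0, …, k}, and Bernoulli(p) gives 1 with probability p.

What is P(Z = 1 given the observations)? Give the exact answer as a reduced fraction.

P(Z = 1 | obs) = 120/239

Enumerate traces; 6 have nonzero weight after conditioning:
  (W=1, Y=0, X=0, Z=1) weight 1/98
  (W=1, Y=0, X=1, Z=1) weight 4/245
  (W=1, Y=0, X=2, Z=1) weight 1/245
  (W=1, Y=1, X=0, Z=0) weight 1/112
  (W=1, Y=1, X=1, Z=0) weight 1/140
  (W=1, Y=1, X=2, Z=0) weight 1/70
Group by Z:
  weight(Z=0) = 17/560
  weight(Z=1) = 3/98
Total weight = 17/560 + 3/98 = 239/3920
P(Z=0 | obs) = 17/560 / 239/3920 = 119/239
P(Z=1 | obs) = 3/98 / 239/3920 = 120/239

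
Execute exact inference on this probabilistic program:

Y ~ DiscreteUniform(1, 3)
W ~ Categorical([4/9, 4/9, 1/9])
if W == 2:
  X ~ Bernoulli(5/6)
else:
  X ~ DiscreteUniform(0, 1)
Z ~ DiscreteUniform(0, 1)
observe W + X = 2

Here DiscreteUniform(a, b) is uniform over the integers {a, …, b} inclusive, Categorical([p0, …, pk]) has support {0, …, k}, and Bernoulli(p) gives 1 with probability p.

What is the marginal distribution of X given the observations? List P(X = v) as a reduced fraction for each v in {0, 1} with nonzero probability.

Enumerate traces; 12 have nonzero weight after conditioning:
  (Y=1, W=1, X=1, Z=0) weight 1/27
  (Y=1, W=1, X=1, Z=1) weight 1/27
  (Y=1, W=2, X=0, Z=0) weight 1/324
  (Y=1, W=2, X=0, Z=1) weight 1/324
  (Y=2, W=1, X=1, Z=0) weight 1/27
  (Y=2, W=1, X=1, Z=1) weight 1/27
  (Y=2, W=2, X=0, Z=0) weight 1/324
  (Y=2, W=2, X=0, Z=1) weight 1/324
  … 4 more
Group by X:
  weight(X=0) = 1/54
  weight(X=1) = 2/9
Total weight = 1/54 + 2/9 = 13/54
P(X=0 | obs) = 1/54 / 13/54 = 1/13
P(X=1 | obs) = 2/9 / 13/54 = 12/13

P(X=0) = 1/13, P(X=1) = 12/13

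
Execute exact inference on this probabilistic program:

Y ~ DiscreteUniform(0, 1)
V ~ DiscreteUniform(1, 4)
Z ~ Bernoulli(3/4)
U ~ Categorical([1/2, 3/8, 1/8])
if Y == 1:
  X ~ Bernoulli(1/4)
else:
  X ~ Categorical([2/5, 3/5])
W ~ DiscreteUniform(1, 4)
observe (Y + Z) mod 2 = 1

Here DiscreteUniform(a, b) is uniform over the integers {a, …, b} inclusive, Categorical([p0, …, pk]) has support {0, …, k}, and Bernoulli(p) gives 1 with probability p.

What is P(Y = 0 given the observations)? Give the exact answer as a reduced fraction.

Enumerate traces; 192 have nonzero weight after conditioning:
  (Y=0, V=1, Z=1, U=0, X=0, W=1) weight 3/640
  (Y=0, V=1, Z=1, U=0, X=0, W=2) weight 3/640
  (Y=0, V=1, Z=1, U=0, X=0, W=3) weight 3/640
  (Y=0, V=1, Z=1, U=0, X=0, W=4) weight 3/640
  (Y=0, V=1, Z=1, U=0, X=1, W=1) weight 9/1280
  (Y=0, V=1, Z=1, U=0, X=1, W=2) weight 9/1280
  (Y=0, V=1, Z=1, U=0, X=1, W=3) weight 9/1280
  (Y=0, V=1, Z=1, U=0, X=1, W=4) weight 9/1280
  (Y=1, V=1, Z=0, U=0, X=0, W=1) weight 3/1024
  … 183 more
Group by Y:
  weight(Y=0) = 3/8
  weight(Y=1) = 1/8
Total weight = 3/8 + 1/8 = 1/2
P(Y=0 | obs) = 3/8 / 1/2 = 3/4
P(Y=1 | obs) = 1/8 / 1/2 = 1/4

P(Y = 0 | obs) = 3/4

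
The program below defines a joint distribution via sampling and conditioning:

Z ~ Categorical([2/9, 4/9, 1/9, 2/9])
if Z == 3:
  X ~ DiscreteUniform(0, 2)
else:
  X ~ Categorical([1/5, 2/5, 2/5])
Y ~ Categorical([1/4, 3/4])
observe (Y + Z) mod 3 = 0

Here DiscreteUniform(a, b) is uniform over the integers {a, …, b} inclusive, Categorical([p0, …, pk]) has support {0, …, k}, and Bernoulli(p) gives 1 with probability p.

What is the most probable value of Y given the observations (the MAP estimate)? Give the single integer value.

Enumerate traces; 9 have nonzero weight after conditioning:
  (Z=0, X=0, Y=0) weight 1/90
  (Z=0, X=1, Y=0) weight 1/45
  (Z=0, X=2, Y=0) weight 1/45
  (Z=2, X=0, Y=1) weight 1/60
  (Z=2, X=1, Y=1) weight 1/30
  (Z=2, X=2, Y=1) weight 1/30
  (Z=3, X=0, Y=0) weight 1/54
  (Z=3, X=1, Y=0) weight 1/54
  … 1 more
Group by Y:
  weight(Y=0) = 1/9
  weight(Y=1) = 1/12
Total weight = 1/9 + 1/12 = 7/36
P(Y=0 | obs) = 1/9 / 7/36 = 4/7
P(Y=1 | obs) = 1/12 / 7/36 = 3/7
argmax = 0

argmax_v P(Y = v | obs) = 0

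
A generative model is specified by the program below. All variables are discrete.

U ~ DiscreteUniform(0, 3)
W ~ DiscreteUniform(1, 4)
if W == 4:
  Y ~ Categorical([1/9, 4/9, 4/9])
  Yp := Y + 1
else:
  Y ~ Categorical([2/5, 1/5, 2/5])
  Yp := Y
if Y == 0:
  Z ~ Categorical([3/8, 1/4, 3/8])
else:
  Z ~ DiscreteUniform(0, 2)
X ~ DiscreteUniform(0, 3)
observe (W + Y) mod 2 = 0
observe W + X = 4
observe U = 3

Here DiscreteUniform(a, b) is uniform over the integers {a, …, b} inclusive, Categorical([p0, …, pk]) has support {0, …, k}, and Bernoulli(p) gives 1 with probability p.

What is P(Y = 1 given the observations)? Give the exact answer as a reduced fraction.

P(Y = 1 | obs) = 18/79

Enumerate traces; 18 have nonzero weight after conditioning:
  (U=3, W=1, Y=1, Z=0, X=3) weight 1/960
  (U=3, W=1, Y=1, Z=1, X=3) weight 1/960
  (U=3, W=1, Y=1, Z=2, X=3) weight 1/960
  (U=3, W=2, Y=0, Z=0, X=2) weight 3/1280
  (U=3, W=2, Y=0, Z=1, X=2) weight 1/640
  (U=3, W=2, Y=0, Z=2, X=2) weight 3/1280
  (U=3, W=2, Y=2, Z=0, X=2) weight 1/480
  (U=3, W=2, Y=2, Z=1, X=2) weight 1/480
  … 10 more
Group by Y:
  weight(Y=0) = 23/2880
  weight(Y=1) = 1/160
  weight(Y=2) = 19/1440
Total weight = 23/2880 + 1/160 + 19/1440 = 79/2880
P(Y=0 | obs) = 23/2880 / 79/2880 = 23/79
P(Y=1 | obs) = 1/160 / 79/2880 = 18/79
P(Y=2 | obs) = 19/1440 / 79/2880 = 38/79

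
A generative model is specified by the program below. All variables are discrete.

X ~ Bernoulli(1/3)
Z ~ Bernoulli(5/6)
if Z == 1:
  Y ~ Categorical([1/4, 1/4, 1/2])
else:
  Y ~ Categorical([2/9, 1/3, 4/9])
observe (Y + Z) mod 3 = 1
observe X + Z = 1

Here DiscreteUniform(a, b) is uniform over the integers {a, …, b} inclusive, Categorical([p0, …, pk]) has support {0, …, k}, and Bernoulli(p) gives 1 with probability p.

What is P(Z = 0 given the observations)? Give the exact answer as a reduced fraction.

Enumerate traces; 2 have nonzero weight after conditioning:
  (X=0, Z=1, Y=0) weight 5/36
  (X=1, Z=0, Y=1) weight 1/54
Group by Z:
  weight(Z=0) = 1/54
  weight(Z=1) = 5/36
Total weight = 1/54 + 5/36 = 17/108
P(Z=0 | obs) = 1/54 / 17/108 = 2/17
P(Z=1 | obs) = 5/36 / 17/108 = 15/17

P(Z = 0 | obs) = 2/17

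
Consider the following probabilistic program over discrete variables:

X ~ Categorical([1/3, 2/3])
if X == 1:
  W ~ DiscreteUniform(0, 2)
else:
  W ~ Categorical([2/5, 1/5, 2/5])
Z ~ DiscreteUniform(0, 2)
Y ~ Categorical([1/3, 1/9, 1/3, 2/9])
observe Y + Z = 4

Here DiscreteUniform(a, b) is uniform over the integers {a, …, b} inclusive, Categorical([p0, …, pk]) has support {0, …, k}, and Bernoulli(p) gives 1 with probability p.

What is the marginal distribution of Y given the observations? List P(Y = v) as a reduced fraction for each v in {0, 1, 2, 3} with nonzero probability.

P(Y=2) = 3/5, P(Y=3) = 2/5

Enumerate traces; 12 have nonzero weight after conditioning:
  (X=0, W=0, Z=1, Y=3) weight 4/405
  (X=0, W=0, Z=2, Y=2) weight 2/135
  (X=0, W=1, Z=1, Y=3) weight 2/405
  (X=0, W=1, Z=2, Y=2) weight 1/135
  (X=0, W=2, Z=1, Y=3) weight 4/405
  (X=0, W=2, Z=2, Y=2) weight 2/135
  (X=1, W=0, Z=1, Y=3) weight 4/243
  (X=1, W=0, Z=2, Y=2) weight 2/81
  … 4 more
Group by Y:
  weight(Y=2) = 1/9
  weight(Y=3) = 2/27
Total weight = 1/9 + 2/27 = 5/27
P(Y=2 | obs) = 1/9 / 5/27 = 3/5
P(Y=3 | obs) = 2/27 / 5/27 = 2/5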